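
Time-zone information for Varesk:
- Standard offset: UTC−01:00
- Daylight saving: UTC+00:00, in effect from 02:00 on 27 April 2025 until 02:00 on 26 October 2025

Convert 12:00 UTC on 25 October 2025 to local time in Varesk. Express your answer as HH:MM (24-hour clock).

At the standard offset (UTC−01:00), 12:00 UTC − 1h = 11:00 Varesk standard time.
The standard-time date in Varesk, 25 October 2025, falls between 27 April and 26 October, so daylight saving is in effect and Varesk is at UTC+00:00.
12:00 UTC + 0h = 12:00 local.

12:00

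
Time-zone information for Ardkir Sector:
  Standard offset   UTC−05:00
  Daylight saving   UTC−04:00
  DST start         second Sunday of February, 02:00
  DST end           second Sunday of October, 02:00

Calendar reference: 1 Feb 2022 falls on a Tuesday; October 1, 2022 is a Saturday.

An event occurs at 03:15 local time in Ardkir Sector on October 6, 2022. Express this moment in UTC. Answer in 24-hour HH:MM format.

07:15

1 February 2022 is a Tuesday, so the first Sunday is February 6 and the second is February 13.
1 October 2022 is a Saturday, so the first Sunday is October 2 and the second is October 9.
Daylight saving runs 13 February – 9 October; October 6, 2022 is inside that window, so Ardkir Sector is at UTC−04:00.
03:15 local + 4h = 07:15 UTC.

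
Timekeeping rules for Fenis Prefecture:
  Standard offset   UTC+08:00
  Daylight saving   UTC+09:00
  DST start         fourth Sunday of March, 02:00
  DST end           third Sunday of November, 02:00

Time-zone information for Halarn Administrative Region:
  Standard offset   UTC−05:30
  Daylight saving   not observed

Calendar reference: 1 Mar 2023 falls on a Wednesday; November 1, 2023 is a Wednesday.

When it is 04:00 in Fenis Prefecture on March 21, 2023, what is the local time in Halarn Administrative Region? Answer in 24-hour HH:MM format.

14:30

1 March 2023 is a Wednesday, so the first Sunday is March 5 and the fourth is March 26.
1 November 2023 is a Wednesday, so the first Sunday is November 5 and the third is November 19.
Daylight saving runs 26 March – 19 November; March 21, 2023 is outside that window, so Fenis Prefecture is on standard time at UTC+08:00.
04:00 Fenis Prefecture − 8h = 20:00 UTC (rolling into the previous day, 20 March 2023).
Halarn Administrative Region stays on UTC−05:30 all year.
20:00 UTC − 5h30m = 14:30 Halarn Administrative Region.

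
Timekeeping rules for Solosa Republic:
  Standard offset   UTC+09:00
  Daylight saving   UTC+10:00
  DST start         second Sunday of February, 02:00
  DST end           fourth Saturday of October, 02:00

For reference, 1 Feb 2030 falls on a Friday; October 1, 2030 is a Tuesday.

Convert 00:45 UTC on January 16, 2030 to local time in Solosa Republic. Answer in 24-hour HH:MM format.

1 February 2030 is a Friday, so the first Sunday is February 3 and the second is February 10.
1 October 2030 is a Tuesday, so the first Saturday is October 5 and the fourth is October 26.
At the standard offset (UTC+09:00), 00:45 UTC + 9h = 09:45 Solosa Republic standard time.
Daylight saving runs 10 February – 26 October; the standard-time date in Solosa Republic, January 16, 2030, is outside that window, so Solosa Republic is on standard time at UTC+09:00.
00:45 UTC + 9h = 09:45 local.

09:45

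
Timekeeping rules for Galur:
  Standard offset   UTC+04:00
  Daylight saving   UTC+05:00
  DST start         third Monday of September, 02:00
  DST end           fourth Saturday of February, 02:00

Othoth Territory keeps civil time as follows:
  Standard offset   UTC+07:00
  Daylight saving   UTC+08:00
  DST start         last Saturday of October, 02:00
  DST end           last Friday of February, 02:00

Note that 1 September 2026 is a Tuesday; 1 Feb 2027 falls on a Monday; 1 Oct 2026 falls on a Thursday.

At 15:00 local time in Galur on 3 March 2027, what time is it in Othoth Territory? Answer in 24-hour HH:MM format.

18:00

1 September 2026 is a Tuesday, so the first Monday is September 7 and the third is September 21.
1 February 2027 is a Monday, so the first Saturday is February 6 and the fourth is February 27.
3 March 2027 is outside the daylight-saving period (21 September 2026 – 27 February 2027), so Galur is on standard time, UTC+04:00.
15:00 Galur − 4h = 11:00 UTC.
1 October 2026 is a Thursday, so Saturdays fall on 3, 10, 17, 24, 31; the last is October 31.
1 February 2027 is a Monday, so Fridays fall on 5, 12, 19, 26; the last is February 26.
At the standard offset (UTC+07:00), 11:00 UTC + 7h = 18:00 Othoth Territory standard time.
The standard-time date in Othoth Territory, 3 March 2027, does not fall between 31 October 2026 and 26 February 2027, so daylight saving is not in effect and Othoth Territory is at UTC+07:00.
11:00 UTC + 7h = 18:00 Othoth Territory.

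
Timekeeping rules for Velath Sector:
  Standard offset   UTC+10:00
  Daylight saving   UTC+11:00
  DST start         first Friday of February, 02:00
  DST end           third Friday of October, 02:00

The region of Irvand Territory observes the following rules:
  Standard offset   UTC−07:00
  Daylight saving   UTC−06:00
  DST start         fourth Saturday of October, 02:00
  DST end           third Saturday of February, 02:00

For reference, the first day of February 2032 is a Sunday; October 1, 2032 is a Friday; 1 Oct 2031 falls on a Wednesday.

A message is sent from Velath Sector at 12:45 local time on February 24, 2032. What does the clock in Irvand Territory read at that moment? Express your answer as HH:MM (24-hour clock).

1 February 2032 is a Sunday, so the first Friday is February 6.
1 October 2032 is a Friday, so the first Friday is October 1 and the third is October 15.
Daylight saving runs 6 February – 15 October; February 24, 2032 is inside that window, so Velath Sector is at UTC+11:00.
12:45 Velath Sector − 11h = 01:45 UTC.
1 October 2031 is a Wednesday, so the first Saturday is October 4 and the fourth is October 25.
1 February 2032 is a Sunday, so the first Saturday is February 7 and the third is February 21.
At the standard offset (UTC−07:00), 01:45 UTC − 7h = 18:45 Irvand Territory standard time (rolling into the previous day, 23 February 2032).
The standard-time date in Irvand Territory, February 23, 2032, is outside the daylight-saving period (25 October 2031 – 21 February 2032), so Irvand Territory is on standard time, UTC−07:00.
01:45 UTC − 7h = 18:45 Irvand Territory (rolling into the previous day, 23 February 2032).

18:45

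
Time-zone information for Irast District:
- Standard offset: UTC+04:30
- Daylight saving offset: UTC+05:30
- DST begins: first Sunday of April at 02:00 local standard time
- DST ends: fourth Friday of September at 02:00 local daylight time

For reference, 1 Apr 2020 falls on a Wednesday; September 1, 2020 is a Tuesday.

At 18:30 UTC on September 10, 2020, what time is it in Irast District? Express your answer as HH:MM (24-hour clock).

00:00

1 April 2020 is a Wednesday, so the first Sunday is April 5.
1 September 2020 is a Tuesday, so the first Friday is September 4 and the fourth is September 25.
At the standard offset (UTC+04:30), 18:30 UTC + 4h30m = 23:00 Irast District standard time.
The standard-time date in Irast District, September 10, 2020, lies within the daylight-saving period (5 April – 25 September), so Irast District is on daylight time, UTC+05:30.
18:30 UTC + 5h30m = 00:00 local (rolling into the next day, 11 September 2020).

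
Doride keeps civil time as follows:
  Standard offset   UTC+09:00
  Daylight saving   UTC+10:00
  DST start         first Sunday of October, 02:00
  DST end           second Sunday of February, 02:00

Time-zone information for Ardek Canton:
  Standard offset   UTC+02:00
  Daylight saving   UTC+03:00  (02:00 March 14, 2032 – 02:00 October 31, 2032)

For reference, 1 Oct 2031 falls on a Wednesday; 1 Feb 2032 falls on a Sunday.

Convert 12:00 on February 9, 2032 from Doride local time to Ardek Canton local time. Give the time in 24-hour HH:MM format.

05:00

1 October 2031 is a Wednesday, so the first Sunday is October 5.
1 February 2032 is a Sunday, so the first Sunday is February 1 and the second is February 8.
Daylight saving runs 5 October 2031 – 8 February 2032; February 9, 2032 is outside that window, so Doride is on standard time at UTC+09:00.
12:00 Doride − 9h = 03:00 UTC.
At the standard offset (UTC+02:00), 03:00 UTC + 2h = 05:00 Ardek Canton standard time.
Daylight saving runs 14 March – 31 October; the standard-time date in Ardek Canton, February 9, 2032, is outside that window, so Ardek Canton is on standard time at UTC+02:00.
03:00 UTC + 2h = 05:00 Ardek Canton.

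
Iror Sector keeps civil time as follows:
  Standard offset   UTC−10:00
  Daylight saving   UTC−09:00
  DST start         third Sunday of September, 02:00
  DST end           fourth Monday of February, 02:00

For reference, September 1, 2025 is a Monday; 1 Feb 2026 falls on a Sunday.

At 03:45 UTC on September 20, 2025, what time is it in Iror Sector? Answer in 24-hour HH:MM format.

17:45

1 September 2025 is a Monday, so the first Sunday is September 7 and the third is September 21.
1 February 2026 is a Sunday, so the first Monday is February 2 and the fourth is February 23.
At the standard offset (UTC−10:00), 03:45 UTC − 10h = 17:45 Iror Sector standard time (rolling into the previous day, 19 September 2025).
Daylight saving runs 21 September 2025 – 23 February 2026; the standard-time date in Iror Sector, September 19, 2025, is outside that window, so Iror Sector is on standard time at UTC−10:00.
03:45 UTC − 10h = 17:45 local (rolling into the previous day, 19 September 2025).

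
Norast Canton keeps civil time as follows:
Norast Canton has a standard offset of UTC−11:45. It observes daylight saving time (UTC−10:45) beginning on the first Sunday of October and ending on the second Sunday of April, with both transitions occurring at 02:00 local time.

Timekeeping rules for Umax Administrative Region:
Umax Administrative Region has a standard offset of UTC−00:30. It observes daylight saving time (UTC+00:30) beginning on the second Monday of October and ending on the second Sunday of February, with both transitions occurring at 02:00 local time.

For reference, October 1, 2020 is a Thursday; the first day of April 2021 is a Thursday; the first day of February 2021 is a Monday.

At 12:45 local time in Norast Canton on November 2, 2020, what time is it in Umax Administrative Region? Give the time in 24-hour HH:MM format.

00:00

1 October 2020 is a Thursday, so the first Sunday is October 4.
1 April 2021 is a Thursday, so the first Sunday is April 4 and the second is April 11.
November 2, 2020 lies within the daylight-saving period (4 October 2020 – 11 April 2021), so Norast Canton is on daylight time, UTC−10:45.
12:45 Norast Canton + 10h45m = 23:30 UTC.
1 October 2020 is a Thursday, so the first Monday is October 5 and the second is October 12.
1 February 2021 is a Monday, so the first Sunday is February 7 and the second is February 14.
At the standard offset (UTC−00:30), 23:30 UTC − 0h30m = 23:00 Umax Administrative Region standard time.
The standard-time date in Umax Administrative Region, November 2, 2020, lies within the daylight-saving period (12 October 2020 – 14 February 2021), so Umax Administrative Region is on daylight time, UTC+00:30.
23:30 UTC + 0h30m = 00:00 Umax Administrative Region (rolling into the next day, 3 November 2020).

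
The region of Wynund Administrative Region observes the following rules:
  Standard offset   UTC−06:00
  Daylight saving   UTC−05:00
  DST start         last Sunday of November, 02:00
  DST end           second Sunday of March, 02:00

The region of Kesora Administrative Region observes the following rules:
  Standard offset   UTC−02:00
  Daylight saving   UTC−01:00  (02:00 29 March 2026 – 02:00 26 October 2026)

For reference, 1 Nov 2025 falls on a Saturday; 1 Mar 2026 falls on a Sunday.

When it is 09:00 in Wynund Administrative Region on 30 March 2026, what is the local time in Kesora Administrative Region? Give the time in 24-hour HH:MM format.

1 November 2025 is a Saturday, so Sundays fall on 2, 9, 16, 23, 30; the last is November 30.
1 March 2026 is a Sunday, so the first Sunday is March 1 and the second is March 8.
30 March 2026 is outside the daylight-saving period (30 November 2025 – 8 March 2026), so Wynund Administrative Region is on standard time, UTC−06:00.
09:00 Wynund Administrative Region + 6h = 15:00 UTC.
At the standard offset (UTC−02:00), 15:00 UTC − 2h = 13:00 Kesora Administrative Region standard time.
Daylight saving runs 29 March – 26 October; the standard-time date in Kesora Administrative Region, 30 March 2026, is inside that window, so Kesora Administrative Region is at UTC−01:00.
15:00 UTC − 1h = 14:00 Kesora Administrative Region.

14:00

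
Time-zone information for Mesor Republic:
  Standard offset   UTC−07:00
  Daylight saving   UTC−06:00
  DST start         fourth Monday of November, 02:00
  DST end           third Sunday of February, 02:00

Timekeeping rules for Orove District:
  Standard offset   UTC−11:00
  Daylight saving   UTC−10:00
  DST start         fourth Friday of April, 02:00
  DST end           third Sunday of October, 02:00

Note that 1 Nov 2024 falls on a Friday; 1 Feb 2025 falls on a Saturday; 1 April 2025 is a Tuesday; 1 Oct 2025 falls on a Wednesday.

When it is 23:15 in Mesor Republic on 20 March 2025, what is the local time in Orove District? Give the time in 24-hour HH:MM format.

19:15

1 November 2024 is a Friday, so the first Monday is November 4 and the fourth is November 25.
1 February 2025 is a Saturday, so the first Sunday is February 2 and the third is February 16.
20 March 2025 is outside the daylight-saving period (25 November 2024 – 16 February 2025), so Mesor Republic is on standard time, UTC−07:00.
23:15 Mesor Republic + 7h = 06:15 UTC (rolling into the next day, 21 March 2025).
1 April 2025 is a Tuesday, so the first Friday is April 4 and the fourth is April 25.
1 October 2025 is a Wednesday, so the first Sunday is October 5 and the third is October 19.
At the standard offset (UTC−11:00), 06:15 UTC − 11h = 19:15 Orove District standard time (rolling into the previous day, 20 March 2025).
Daylight saving runs 25 April – 19 October; the standard-time date in Orove District, 20 March 2025, is outside that window, so Orove District is on standard time at UTC−11:00.
06:15 UTC − 11h = 19:15 Orove District (rolling into the previous day, 20 March 2025).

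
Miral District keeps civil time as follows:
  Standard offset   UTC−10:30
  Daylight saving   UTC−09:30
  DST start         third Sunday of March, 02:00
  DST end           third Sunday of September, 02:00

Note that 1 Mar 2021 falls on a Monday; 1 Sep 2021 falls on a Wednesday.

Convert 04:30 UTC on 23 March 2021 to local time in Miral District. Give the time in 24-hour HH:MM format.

1 March 2021 is a Monday, so the first Sunday is March 7 and the third is March 21.
1 September 2021 is a Wednesday, so the first Sunday is September 5 and the third is September 19.
At the standard offset (UTC−10:30), 04:30 UTC − 10h30m = 18:00 Miral District standard time (rolling into the previous day, 22 March 2021).
The standard-time date in Miral District, 22 March 2021, falls between 21 March and 19 September, so daylight saving is in effect and Miral District is at UTC−09:30.
04:30 UTC − 9h30m = 19:00 local (rolling into the previous day, 22 March 2021).

19:00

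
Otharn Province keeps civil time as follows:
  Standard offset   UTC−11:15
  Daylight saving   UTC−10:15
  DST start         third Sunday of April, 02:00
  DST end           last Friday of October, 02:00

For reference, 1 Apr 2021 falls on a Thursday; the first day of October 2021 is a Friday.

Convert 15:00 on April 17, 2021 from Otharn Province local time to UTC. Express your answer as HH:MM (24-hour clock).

02:15

1 April 2021 is a Thursday, so the first Sunday is April 4 and the third is April 18.
1 October 2021 is a Friday, so Fridays fall on 1, 8, 15, 22, 29; the last is October 29.
Daylight saving runs 18 April – 29 October; April 17, 2021 is outside that window, so Otharn Province is on standard time at UTC−11:15.
15:00 local + 11h15m = 02:15 UTC (rolling into the next day, 18 April 2021).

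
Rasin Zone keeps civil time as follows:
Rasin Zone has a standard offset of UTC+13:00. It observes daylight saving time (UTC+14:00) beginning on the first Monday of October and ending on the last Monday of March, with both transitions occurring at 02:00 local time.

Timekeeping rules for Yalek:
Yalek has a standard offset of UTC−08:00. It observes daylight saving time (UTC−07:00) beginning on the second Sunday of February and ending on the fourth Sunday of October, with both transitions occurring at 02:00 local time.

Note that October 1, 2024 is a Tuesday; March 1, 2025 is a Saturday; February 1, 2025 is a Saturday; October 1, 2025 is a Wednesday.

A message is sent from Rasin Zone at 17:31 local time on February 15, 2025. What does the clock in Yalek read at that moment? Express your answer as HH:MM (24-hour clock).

1 October 2024 is a Tuesday, so the first Monday is October 7.
1 March 2025 is a Saturday, so Mondays fall on 3, 10, 17, 24, 31; the last is March 31.
Daylight saving runs 7 October 2024 – 31 March 2025; February 15, 2025 is inside that window, so Rasin Zone is at UTC+14:00.
17:31 Rasin Zone − 14h = 03:31 UTC.
1 February 2025 is a Saturday, so the first Sunday is February 2 and the second is February 9.
1 October 2025 is a Wednesday, so the first Sunday is October 5 and the fourth is October 26.
At the standard offset (UTC−08:00), 03:31 UTC − 8h = 19:31 Yalek standard time (rolling into the previous day, 14 February 2025).
Daylight saving runs 9 February – 26 October; the standard-time date in Yalek, February 14, 2025, is inside that window, so Yalek is at UTC−07:00.
03:31 UTC − 7h = 20:31 Yalek (rolling into the previous day, 14 February 2025).

20:31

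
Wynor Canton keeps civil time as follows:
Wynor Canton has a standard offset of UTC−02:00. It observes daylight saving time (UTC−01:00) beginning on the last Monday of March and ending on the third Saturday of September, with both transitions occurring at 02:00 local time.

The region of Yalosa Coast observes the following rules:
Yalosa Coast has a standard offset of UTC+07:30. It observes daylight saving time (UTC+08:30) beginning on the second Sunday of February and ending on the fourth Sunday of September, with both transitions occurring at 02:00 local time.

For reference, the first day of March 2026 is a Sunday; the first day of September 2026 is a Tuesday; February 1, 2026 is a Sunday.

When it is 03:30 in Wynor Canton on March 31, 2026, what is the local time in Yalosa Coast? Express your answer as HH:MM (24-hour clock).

1 March 2026 is a Sunday, so Mondays fall on 2, 9, 16, 23, 30; the last is March 30.
1 September 2026 is a Tuesday, so the first Saturday is September 5 and the third is September 19.
March 31, 2026 falls between 30 March and 19 September, so daylight saving is in effect and Wynor Canton is at UTC−01:00.
03:30 Wynor Canton + 1h = 04:30 UTC.
1 February 2026 is a Sunday, so the first Sunday is February 1 and the second is February 8.
1 September 2026 is a Tuesday, so the first Sunday is September 6 and the fourth is September 27.
At the standard offset (UTC+07:30), 04:30 UTC + 7h30m = 12:00 Yalosa Coast standard time.
The standard-time date in Yalosa Coast, March 31, 2026, falls between 8 February and 27 September, so daylight saving is in effect and Yalosa Coast is at UTC+08:30.
04:30 UTC + 8h30m = 13:00 Yalosa Coast.

13:00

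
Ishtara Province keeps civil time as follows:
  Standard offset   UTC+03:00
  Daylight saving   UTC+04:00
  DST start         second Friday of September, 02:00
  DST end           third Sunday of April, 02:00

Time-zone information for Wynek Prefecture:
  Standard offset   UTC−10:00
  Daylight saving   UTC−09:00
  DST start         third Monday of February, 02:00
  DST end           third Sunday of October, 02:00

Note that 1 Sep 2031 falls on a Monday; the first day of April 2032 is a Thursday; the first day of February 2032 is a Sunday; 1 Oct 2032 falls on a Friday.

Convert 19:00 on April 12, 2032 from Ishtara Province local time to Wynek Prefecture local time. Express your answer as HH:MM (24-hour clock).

1 September 2031 is a Monday, so the first Friday is September 5 and the second is September 12.
1 April 2032 is a Thursday, so the first Sunday is April 4 and the third is April 18.
Daylight saving runs 12 September 2031 – 18 April 2032; April 12, 2032 is inside that window, so Ishtara Province is at UTC+04:00.
19:00 Ishtara Province − 4h = 15:00 UTC.
1 February 2032 is a Sunday, so the first Monday is February 2 and the third is February 16.
1 October 2032 is a Friday, so the first Sunday is October 3 and the third is October 17.
At the standard offset (UTC−10:00), 15:00 UTC − 10h = 05:00 Wynek Prefecture standard time.
The standard-time date in Wynek Prefecture, April 12, 2032, falls between 16 February and 17 October, so daylight saving is in effect and Wynek Prefecture is at UTC−09:00.
15:00 UTC − 9h = 06:00 Wynek Prefecture.

06:00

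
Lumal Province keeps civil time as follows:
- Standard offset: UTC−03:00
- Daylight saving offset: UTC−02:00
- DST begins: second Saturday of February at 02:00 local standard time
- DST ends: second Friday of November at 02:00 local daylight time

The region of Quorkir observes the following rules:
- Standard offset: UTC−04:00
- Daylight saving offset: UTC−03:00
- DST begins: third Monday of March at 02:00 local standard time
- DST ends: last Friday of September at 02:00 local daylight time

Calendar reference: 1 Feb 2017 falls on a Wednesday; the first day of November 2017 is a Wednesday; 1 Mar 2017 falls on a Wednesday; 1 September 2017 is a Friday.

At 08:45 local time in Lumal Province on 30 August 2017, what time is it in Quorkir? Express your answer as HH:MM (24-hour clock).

07:45

1 February 2017 is a Wednesday, so the first Saturday is February 4 and the second is February 11.
1 November 2017 is a Wednesday, so the first Friday is November 3 and the second is November 10.
Daylight saving runs 11 February – 10 November; 30 August 2017 is inside that window, so Lumal Province is at UTC−02:00.
08:45 Lumal Province + 2h = 10:45 UTC.
1 March 2017 is a Wednesday, so the first Monday is March 6 and the third is March 20.
1 September 2017 is a Friday, so Fridays fall on 1, 8, 15, 22, 29; the last is September 29.
At the standard offset (UTC−04:00), 10:45 UTC − 4h = 06:45 Quorkir standard time.
The standard-time date in Quorkir, 30 August 2017, falls between 20 March and 29 September, so daylight saving is in effect and Quorkir is at UTC−03:00.
10:45 UTC − 3h = 07:45 Quorkir.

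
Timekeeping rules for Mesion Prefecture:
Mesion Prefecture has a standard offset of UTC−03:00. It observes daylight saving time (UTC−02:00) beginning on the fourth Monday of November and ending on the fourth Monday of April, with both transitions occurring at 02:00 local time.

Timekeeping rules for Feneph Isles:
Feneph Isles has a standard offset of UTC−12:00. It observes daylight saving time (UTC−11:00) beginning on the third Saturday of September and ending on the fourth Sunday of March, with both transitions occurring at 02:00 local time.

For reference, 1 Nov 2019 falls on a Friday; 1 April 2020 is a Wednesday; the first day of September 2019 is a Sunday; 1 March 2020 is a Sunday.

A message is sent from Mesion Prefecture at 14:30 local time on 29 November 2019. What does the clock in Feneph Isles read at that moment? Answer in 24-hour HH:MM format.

05:30

1 November 2019 is a Friday, so the first Monday is November 4 and the fourth is November 25.
1 April 2020 is a Wednesday, so the first Monday is April 6 and the fourth is April 27.
29 November 2019 falls between 25 November 2019 and 27 April 2020, so daylight saving is in effect and Mesion Prefecture is at UTC−02:00.
14:30 Mesion Prefecture + 2h = 16:30 UTC.
1 September 2019 is a Sunday, so the first Saturday is September 7 and the third is September 21.
1 March 2020 is a Sunday, so the first Sunday is March 1 and the fourth is March 22.
At the standard offset (UTC−12:00), 16:30 UTC − 12h = 04:30 Feneph Isles standard time.
Daylight saving runs 21 September 2019 – 22 March 2020; the standard-time date in Feneph Isles, 29 November 2019, is inside that window, so Feneph Isles is at UTC−11:00.
16:30 UTC − 11h = 05:30 Feneph Isles.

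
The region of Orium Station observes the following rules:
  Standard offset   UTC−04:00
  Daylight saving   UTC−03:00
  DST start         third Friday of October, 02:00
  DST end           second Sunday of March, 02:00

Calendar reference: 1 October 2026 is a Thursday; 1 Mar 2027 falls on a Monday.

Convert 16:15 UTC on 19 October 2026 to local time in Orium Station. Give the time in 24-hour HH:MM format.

13:15

1 October 2026 is a Thursday, so the first Friday is October 2 and the third is October 16.
1 March 2027 is a Monday, so the first Sunday is March 7 and the second is March 14.
At the standard offset (UTC−04:00), 16:15 UTC − 4h = 12:15 Orium Station standard time.
The standard-time date in Orium Station, 19 October 2026, lies within the daylight-saving period (16 October 2026 – 14 March 2027), so Orium Station is on daylight time, UTC−03:00.
16:15 UTC − 3h = 13:15 local.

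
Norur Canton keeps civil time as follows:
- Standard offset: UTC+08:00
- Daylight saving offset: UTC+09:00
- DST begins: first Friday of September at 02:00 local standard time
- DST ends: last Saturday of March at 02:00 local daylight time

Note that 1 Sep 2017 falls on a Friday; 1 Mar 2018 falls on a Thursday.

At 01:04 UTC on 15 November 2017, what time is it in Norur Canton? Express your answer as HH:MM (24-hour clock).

1 September 2017 is a Friday, so the first Friday is September 1.
1 March 2018 is a Thursday, so Saturdays fall on 3, 10, 17, 24, 31; the last is March 31.
At the standard offset (UTC+08:00), 01:04 UTC + 8h = 09:04 Norur Canton standard time.
Daylight saving runs 1 September 2017 – 31 March 2018; the standard-time date in Norur Canton, 15 November 2017, is inside that window, so Norur Canton is at UTC+09:00.
01:04 UTC + 9h = 10:04 local.

10:04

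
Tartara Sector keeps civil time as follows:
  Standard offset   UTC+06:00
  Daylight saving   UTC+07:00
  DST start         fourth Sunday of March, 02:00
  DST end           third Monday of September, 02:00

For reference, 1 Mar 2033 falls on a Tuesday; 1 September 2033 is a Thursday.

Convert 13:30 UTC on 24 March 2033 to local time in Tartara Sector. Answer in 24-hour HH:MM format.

1 March 2033 is a Tuesday, so the first Sunday is March 6 and the fourth is March 27.
1 September 2033 is a Thursday, so the first Monday is September 5 and the third is September 19.
At the standard offset (UTC+06:00), 13:30 UTC + 6h = 19:30 Tartara Sector standard time.
Daylight saving runs 27 March – 19 September; the standard-time date in Tartara Sector, 24 March 2033, is outside that window, so Tartara Sector is on standard time at UTC+06:00.
13:30 UTC + 6h = 19:30 local.

19:30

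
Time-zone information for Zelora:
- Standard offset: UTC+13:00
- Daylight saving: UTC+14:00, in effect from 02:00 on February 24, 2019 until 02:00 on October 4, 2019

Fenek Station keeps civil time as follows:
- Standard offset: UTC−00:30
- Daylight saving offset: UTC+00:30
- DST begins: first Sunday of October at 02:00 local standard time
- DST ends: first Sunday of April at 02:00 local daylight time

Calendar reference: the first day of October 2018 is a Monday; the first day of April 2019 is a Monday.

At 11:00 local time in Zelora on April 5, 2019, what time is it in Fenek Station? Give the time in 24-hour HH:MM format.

April 5, 2019 falls between 24 February and 4 October, so daylight saving is in effect and Zelora is at UTC+14:00.
11:00 Zelora − 14h = 21:00 UTC (rolling into the previous day, 4 April 2019).
1 October 2018 is a Monday, so the first Sunday is October 7.
1 April 2019 is a Monday, so the first Sunday is April 7.
At the standard offset (UTC−00:30), 21:00 UTC − 0h30m = 20:30 Fenek Station standard time.
Daylight saving runs 7 October 2018 – 7 April 2019; the standard-time date in Fenek Station, April 4, 2019, is inside that window, so Fenek Station is at UTC+00:30.
21:00 UTC + 0h30m = 21:30 Fenek Station.

21:30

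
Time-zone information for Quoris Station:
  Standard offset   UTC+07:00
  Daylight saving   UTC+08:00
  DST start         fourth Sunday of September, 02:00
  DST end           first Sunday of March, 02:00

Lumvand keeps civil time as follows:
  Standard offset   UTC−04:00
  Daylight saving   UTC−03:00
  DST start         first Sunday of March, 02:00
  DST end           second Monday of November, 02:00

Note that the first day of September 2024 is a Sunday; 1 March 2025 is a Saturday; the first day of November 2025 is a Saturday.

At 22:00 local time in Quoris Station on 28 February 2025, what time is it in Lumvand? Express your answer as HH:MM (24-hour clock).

1 September 2024 is a Sunday, so the first Sunday is September 1 and the fourth is September 22.
1 March 2025 is a Saturday, so the first Sunday is March 2.
Daylight saving runs 22 September 2024 – 2 March 2025; 28 February 2025 is inside that window, so Quoris Station is at UTC+08:00.
22:00 Quoris Station − 8h = 14:00 UTC.
1 March 2025 is a Saturday, so the first Sunday is March 2.
1 November 2025 is a Saturday, so the first Monday is November 3 and the second is November 10.
At the standard offset (UTC−04:00), 14:00 UTC − 4h = 10:00 Lumvand standard time.
The standard-time date in Lumvand, 28 February 2025, is outside the daylight-saving period (2 March – 10 November), so Lumvand is on standard time, UTC−04:00.
14:00 UTC − 4h = 10:00 Lumvand.

10:00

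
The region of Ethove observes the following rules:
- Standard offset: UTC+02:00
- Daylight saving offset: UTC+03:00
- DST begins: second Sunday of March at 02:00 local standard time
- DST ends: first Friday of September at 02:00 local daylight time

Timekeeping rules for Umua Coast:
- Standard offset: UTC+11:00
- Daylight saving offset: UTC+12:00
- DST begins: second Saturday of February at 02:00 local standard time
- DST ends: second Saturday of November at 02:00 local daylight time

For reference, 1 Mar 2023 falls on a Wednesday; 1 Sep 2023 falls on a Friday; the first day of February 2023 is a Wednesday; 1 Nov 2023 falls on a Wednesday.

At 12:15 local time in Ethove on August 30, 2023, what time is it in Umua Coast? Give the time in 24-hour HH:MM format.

21:15

1 March 2023 is a Wednesday, so the first Sunday is March 5 and the second is March 12.
1 September 2023 is a Friday, so the first Friday is September 1.
August 30, 2023 falls between 12 March and 1 September, so daylight saving is in effect and Ethove is at UTC+03:00.
12:15 Ethove − 3h = 09:15 UTC.
1 February 2023 is a Wednesday, so the first Saturday is February 4 and the second is February 11.
1 November 2023 is a Wednesday, so the first Saturday is November 4 and the second is November 11.
At the standard offset (UTC+11:00), 09:15 UTC + 11h = 20:15 Umua Coast standard time.
The standard-time date in Umua Coast, August 30, 2023, falls between 11 February and 11 November, so daylight saving is in effect and Umua Coast is at UTC+12:00.
09:15 UTC + 12h = 21:15 Umua Coast.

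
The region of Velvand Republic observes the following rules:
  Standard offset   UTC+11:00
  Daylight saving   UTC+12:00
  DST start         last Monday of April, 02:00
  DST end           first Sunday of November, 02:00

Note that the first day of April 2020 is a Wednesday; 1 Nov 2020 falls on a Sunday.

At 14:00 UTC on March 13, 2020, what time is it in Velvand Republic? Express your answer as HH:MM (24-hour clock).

1 April 2020 is a Wednesday, so Mondays fall on 6, 13, 20, 27; the last is April 27.
1 November 2020 is a Sunday, so the first Sunday is November 1.
At the standard offset (UTC+11:00), 14:00 UTC + 11h = 01:00 Velvand Republic standard time (rolling into the next day, 14 March 2020).
The standard-time date in Velvand Republic, March 14, 2020, does not fall between 27 April and 1 November, so daylight saving is not in effect and Velvand Republic is at UTC+11:00.
14:00 UTC + 11h = 01:00 local (rolling into the next day, 14 March 2020).

01:00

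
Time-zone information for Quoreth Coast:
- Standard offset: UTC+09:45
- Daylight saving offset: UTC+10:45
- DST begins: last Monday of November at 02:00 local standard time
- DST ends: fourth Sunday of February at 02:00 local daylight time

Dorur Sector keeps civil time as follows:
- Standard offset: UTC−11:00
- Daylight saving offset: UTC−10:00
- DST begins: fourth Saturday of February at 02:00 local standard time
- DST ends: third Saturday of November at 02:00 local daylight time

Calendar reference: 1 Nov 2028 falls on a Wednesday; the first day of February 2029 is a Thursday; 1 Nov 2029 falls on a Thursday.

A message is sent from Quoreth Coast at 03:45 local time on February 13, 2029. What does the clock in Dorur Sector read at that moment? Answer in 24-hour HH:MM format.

06:00

1 November 2028 is a Wednesday, so Mondays fall on 6, 13, 20, 27; the last is November 27.
1 February 2029 is a Thursday, so the first Sunday is February 4 and the fourth is February 25.
February 13, 2029 lies within the daylight-saving period (27 November 2028 – 25 February 2029), so Quoreth Coast is on daylight time, UTC+10:45.
03:45 Quoreth Coast − 10h45m = 17:00 UTC (rolling into the previous day, 12 February 2029).
1 February 2029 is a Thursday, so the first Saturday is February 3 and the fourth is February 24.
1 November 2029 is a Thursday, so the first Saturday is November 3 and the third is November 17.
At the standard offset (UTC−11:00), 17:00 UTC − 11h = 06:00 Dorur Sector standard time.
The standard-time date in Dorur Sector, February 12, 2029, does not fall between 24 February and 17 November, so daylight saving is not in effect and Dorur Sector is at UTC−11:00.
17:00 UTC − 11h = 06:00 Dorur Sector.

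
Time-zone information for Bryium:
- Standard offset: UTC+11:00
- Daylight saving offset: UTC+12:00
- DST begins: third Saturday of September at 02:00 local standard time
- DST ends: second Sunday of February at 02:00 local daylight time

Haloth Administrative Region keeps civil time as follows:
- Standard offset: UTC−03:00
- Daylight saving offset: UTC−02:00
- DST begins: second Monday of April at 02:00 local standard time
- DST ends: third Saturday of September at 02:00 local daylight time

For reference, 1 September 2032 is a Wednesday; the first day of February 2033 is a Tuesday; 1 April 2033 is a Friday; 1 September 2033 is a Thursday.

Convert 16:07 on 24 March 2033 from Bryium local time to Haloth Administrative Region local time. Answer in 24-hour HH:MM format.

1 September 2032 is a Wednesday, so the first Saturday is September 4 and the third is September 18.
1 February 2033 is a Tuesday, so the first Sunday is February 6 and the second is February 13.
24 March 2033 is outside the daylight-saving period (18 September 2032 – 13 February 2033), so Bryium is on standard time, UTC+11:00.
16:07 Bryium − 11h = 05:07 UTC.
1 April 2033 is a Friday, so the first Monday is April 4 and the second is April 11.
1 September 2033 is a Thursday, so the first Saturday is September 3 and the third is September 17.
At the standard offset (UTC−03:00), 05:07 UTC − 3h = 02:07 Haloth Administrative Region standard time.
The standard-time date in Haloth Administrative Region, 24 March 2033, does not fall between 11 April and 17 September, so daylight saving is not in effect and Haloth Administrative Region is at UTC−03:00.
05:07 UTC − 3h = 02:07 Haloth Administrative Region.

02:07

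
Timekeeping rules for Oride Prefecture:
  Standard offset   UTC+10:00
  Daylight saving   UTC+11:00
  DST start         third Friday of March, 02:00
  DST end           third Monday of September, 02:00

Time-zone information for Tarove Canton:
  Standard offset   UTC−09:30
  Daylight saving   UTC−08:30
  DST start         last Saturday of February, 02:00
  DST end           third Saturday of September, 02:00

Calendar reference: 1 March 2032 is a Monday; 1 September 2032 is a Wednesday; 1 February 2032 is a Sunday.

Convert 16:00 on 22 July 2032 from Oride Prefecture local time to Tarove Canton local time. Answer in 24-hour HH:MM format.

1 March 2032 is a Monday, so the first Friday is March 5 and the third is March 19.
1 September 2032 is a Wednesday, so the first Monday is September 6 and the third is September 20.
Daylight saving runs 19 March – 20 September; 22 July 2032 is inside that window, so Oride Prefecture is at UTC+11:00.
16:00 Oride Prefecture − 11h = 05:00 UTC.
1 February 2032 is a Sunday, so Saturdays fall on 7, 14, 21, 28; the last is February 28.
1 September 2032 is a Wednesday, so the first Saturday is September 4 and the third is September 18.
At the standard offset (UTC−09:30), 05:00 UTC − 9h30m = 19:30 Tarove Canton standard time (rolling into the previous day, 21 July 2032).
The standard-time date in Tarove Canton, 21 July 2032, lies within the daylight-saving period (28 February – 18 September), so Tarove Canton is on daylight time, UTC−08:30.
05:00 UTC − 8h30m = 20:30 Tarove Canton (rolling into the previous day, 21 July 2032).

20:30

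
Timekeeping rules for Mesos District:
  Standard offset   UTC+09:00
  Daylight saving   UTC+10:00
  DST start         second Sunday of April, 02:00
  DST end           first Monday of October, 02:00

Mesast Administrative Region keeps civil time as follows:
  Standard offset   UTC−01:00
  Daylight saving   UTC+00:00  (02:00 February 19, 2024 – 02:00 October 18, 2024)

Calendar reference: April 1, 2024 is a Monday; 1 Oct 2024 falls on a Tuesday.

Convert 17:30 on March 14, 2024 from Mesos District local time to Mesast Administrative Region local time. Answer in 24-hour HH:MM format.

1 April 2024 is a Monday, so the first Sunday is April 7 and the second is April 14.
1 October 2024 is a Tuesday, so the first Monday is October 7.
March 14, 2024 is outside the daylight-saving period (14 April – 7 October), so Mesos District is on standard time, UTC+09:00.
17:30 Mesos District − 9h = 08:30 UTC.
At the standard offset (UTC−01:00), 08:30 UTC − 1h = 07:30 Mesast Administrative Region standard time.
The standard-time date in Mesast Administrative Region, March 14, 2024, lies within the daylight-saving period (19 February – 18 October), so Mesast Administrative Region is on daylight time, UTC+00:00.
08:30 UTC + 0h = 08:30 Mesast Administrative Region.

08:30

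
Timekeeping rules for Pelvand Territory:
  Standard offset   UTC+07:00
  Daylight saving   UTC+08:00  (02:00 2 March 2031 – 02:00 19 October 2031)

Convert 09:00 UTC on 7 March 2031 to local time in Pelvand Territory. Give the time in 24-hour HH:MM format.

17:00

At the standard offset (UTC+07:00), 09:00 UTC + 7h = 16:00 Pelvand Territory standard time.
The standard-time date in Pelvand Territory, 7 March 2031, falls between 2 March and 19 October, so daylight saving is in effect and Pelvand Territory is at UTC+08:00.
09:00 UTC + 8h = 17:00 local.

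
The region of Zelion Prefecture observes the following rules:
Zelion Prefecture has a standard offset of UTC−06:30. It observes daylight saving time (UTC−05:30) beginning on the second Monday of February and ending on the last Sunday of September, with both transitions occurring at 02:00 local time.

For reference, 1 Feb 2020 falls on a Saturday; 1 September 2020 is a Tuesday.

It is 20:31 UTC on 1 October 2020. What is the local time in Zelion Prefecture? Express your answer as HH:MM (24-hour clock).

14:01

1 February 2020 is a Saturday, so the first Monday is February 3 and the second is February 10.
1 September 2020 is a Tuesday, so Sundays fall on 6, 13, 20, 27; the last is September 27.
At the standard offset (UTC−06:30), 20:31 UTC − 6h30m = 14:01 Zelion Prefecture standard time.
The standard-time date in Zelion Prefecture, 1 October 2020, is outside the daylight-saving period (10 February – 27 September), so Zelion Prefecture is on standard time, UTC−06:30.
20:31 UTC − 6h30m = 14:01 local.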